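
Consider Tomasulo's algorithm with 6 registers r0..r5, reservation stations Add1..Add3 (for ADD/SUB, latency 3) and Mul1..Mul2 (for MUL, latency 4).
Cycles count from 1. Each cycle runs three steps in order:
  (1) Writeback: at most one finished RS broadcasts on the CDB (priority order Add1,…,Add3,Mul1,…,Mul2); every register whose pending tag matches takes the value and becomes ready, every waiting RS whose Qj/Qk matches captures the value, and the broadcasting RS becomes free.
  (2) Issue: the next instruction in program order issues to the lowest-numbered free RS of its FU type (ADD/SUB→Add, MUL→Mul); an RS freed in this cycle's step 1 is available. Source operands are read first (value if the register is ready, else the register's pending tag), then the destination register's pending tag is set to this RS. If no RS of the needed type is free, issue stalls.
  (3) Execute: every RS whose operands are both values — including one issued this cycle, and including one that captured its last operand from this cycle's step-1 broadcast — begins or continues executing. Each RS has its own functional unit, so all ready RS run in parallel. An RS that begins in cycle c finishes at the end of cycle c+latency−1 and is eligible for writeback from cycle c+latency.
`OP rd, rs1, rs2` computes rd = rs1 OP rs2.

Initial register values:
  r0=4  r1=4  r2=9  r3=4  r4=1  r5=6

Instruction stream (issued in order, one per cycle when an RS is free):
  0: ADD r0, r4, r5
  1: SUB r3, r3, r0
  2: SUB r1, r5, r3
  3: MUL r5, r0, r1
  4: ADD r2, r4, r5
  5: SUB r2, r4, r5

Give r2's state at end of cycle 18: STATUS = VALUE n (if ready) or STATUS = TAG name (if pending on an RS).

cycle 1: issue ADD r0<-Add1 // r0:Add1,r1:4,r2:9,r3:4,r4:1,r5:6
cycle 2: issue SUB r3<-Add2 // r0:Add1,r1:4,r2:9,r3:Add2,r4:1,r5:6
cycle 3: issue SUB r1<-Add3 // r0:Add1,r1:Add3,r2:9,r3:Add2,r4:1,r5:6
cycle 4: CDB Add1=7; issue MUL r5<-Mul1 // r0:7,r1:Add3,r2:9,r3:Add2,r4:1,r5:Mul1
cycle 5: issue ADD r2<-Add1 // r0:7,r1:Add3,r2:Add1,r3:Add2,r4:1,r5:Mul1
cycle 6: stall // r0:7,r1:Add3,r2:Add1,r3:Add2,r4:1,r5:Mul1
cycle 7: CDB Add2=-3; issue SUB r2<-Add2 // r0:7,r1:Add3,r2:Add2,r3:-3,r4:1,r5:Mul1
cycle 8: - // r0:7,r1:Add3,r2:Add2,r3:-3,r4:1,r5:Mul1
cycle 9: - // r0:7,r1:Add3,r2:Add2,r3:-3,r4:1,r5:Mul1
cycle 10: CDB Add3=9 // r0:7,r1:9,r2:Add2,r3:-3,r4:1,r5:Mul1
cycle 11: - // r0:7,r1:9,r2:Add2,r3:-3,r4:1,r5:Mul1
cycle 12: - // r0:7,r1:9,r2:Add2,r3:-3,r4:1,r5:Mul1
cycle 13: - // r0:7,r1:9,r2:Add2,r3:-3,r4:1,r5:Mul1
cycle 14: CDB Mul1=63 // r0:7,r1:9,r2:Add2,r3:-3,r4:1,r5:63
cycle 15: - // r0:7,r1:9,r2:Add2,r3:-3,r4:1,r5:63
cycle 16: - // r0:7,r1:9,r2:Add2,r3:-3,r4:1,r5:63
cycle 17: CDB Add1=64 // r0:7,r1:9,r2:Add2,r3:-3,r4:1,r5:63
cycle 18: CDB Add2=-62 // r0:7,r1:9,r2:-62,r3:-3,r4:1,r5:63

STATUS = VALUE -62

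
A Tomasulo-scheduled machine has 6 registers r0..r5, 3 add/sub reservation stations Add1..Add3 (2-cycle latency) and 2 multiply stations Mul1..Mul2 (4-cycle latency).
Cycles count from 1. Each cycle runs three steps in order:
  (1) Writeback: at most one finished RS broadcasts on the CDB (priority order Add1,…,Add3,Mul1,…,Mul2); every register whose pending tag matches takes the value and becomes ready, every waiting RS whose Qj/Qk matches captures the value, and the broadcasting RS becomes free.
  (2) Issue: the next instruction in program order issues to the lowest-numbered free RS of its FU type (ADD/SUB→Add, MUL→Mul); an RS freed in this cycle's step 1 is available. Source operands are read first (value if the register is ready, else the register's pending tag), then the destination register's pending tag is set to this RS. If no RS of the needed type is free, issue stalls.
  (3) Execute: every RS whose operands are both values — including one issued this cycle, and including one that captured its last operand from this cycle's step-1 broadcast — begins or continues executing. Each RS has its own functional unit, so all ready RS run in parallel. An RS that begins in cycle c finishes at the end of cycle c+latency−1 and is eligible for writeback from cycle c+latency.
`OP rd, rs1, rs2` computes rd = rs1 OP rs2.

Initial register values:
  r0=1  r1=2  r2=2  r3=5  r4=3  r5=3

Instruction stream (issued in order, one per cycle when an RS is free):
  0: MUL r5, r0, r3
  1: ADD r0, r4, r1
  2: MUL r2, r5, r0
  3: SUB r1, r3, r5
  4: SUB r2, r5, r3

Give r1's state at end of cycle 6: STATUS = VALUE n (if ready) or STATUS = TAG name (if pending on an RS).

STATUS = TAG Add1

  c1: issue MUL r5<-Mul1  regs: r0:1,r1:2,r2:2,r3:5,r4:3,r5:Mul1
  c2: issue ADD r0<-Add1  regs: r0:Add1,r1:2,r2:2,r3:5,r4:3,r5:Mul1
  c3: issue MUL r2<-Mul2  regs: r0:Add1,r1:2,r2:Mul2,r3:5,r4:3,r5:Mul1
  c4: CDB Add1=5; issue SUB r1<-Add1  regs: r0:5,r1:Add1,r2:Mul2,r3:5,r4:3,r5:Mul1
  c5: CDB Mul1=5; issue SUB r2<-Add2  regs: r0:5,r1:Add1,r2:Add2,r3:5,r4:3,r5:5
  c6: -  regs: r0:5,r1:Add1,r2:Add2,r3:5,r4:3,r5:5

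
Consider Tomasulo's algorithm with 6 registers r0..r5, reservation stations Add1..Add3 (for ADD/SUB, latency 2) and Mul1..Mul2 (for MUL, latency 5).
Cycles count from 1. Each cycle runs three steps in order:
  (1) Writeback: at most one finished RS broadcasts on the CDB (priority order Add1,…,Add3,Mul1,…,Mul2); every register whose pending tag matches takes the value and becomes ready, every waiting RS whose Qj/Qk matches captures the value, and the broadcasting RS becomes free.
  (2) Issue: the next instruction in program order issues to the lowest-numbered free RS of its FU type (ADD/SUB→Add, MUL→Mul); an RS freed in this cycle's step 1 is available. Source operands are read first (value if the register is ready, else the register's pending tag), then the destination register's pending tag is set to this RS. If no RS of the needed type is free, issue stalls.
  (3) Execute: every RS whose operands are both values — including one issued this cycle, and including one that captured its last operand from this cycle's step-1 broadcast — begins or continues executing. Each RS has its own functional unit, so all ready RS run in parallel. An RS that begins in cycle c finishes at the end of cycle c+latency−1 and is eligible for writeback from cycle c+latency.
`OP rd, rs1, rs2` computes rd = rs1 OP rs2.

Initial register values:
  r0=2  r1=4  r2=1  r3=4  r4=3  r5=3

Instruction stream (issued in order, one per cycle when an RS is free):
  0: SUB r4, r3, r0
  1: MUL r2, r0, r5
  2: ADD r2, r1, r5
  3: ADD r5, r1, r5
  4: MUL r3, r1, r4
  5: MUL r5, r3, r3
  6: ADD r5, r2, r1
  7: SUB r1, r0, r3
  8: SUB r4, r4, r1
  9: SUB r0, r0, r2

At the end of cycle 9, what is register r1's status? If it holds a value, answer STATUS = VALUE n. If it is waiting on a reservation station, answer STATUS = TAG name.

cycle 1: issue SUB r4<-Add1 // r0:2,r1:4,r2:1,r3:4,r4:Add1,r5:3
cycle 2: issue MUL r2<-Mul1 // r0:2,r1:4,r2:Mul1,r3:4,r4:Add1,r5:3
cycle 3: CDB Add1=2; issue ADD r2<-Add1 // r0:2,r1:4,r2:Add1,r3:4,r4:2,r5:3
cycle 4: issue ADD r5<-Add2 // r0:2,r1:4,r2:Add1,r3:4,r4:2,r5:Add2
cycle 5: CDB Add1=7; issue MUL r3<-Mul2 // r0:2,r1:4,r2:7,r3:Mul2,r4:2,r5:Add2
cycle 6: CDB Add2=7; stall // r0:2,r1:4,r2:7,r3:Mul2,r4:2,r5:7
cycle 7: CDB Mul1=6; issue MUL r5<-Mul1 // r0:2,r1:4,r2:7,r3:Mul2,r4:2,r5:Mul1
cycle 8: issue ADD r5<-Add1 // r0:2,r1:4,r2:7,r3:Mul2,r4:2,r5:Add1
cycle 9: issue SUB r1<-Add2 // r0:2,r1:Add2,r2:7,r3:Mul2,r4:2,r5:Add1

STATUS = TAG Add2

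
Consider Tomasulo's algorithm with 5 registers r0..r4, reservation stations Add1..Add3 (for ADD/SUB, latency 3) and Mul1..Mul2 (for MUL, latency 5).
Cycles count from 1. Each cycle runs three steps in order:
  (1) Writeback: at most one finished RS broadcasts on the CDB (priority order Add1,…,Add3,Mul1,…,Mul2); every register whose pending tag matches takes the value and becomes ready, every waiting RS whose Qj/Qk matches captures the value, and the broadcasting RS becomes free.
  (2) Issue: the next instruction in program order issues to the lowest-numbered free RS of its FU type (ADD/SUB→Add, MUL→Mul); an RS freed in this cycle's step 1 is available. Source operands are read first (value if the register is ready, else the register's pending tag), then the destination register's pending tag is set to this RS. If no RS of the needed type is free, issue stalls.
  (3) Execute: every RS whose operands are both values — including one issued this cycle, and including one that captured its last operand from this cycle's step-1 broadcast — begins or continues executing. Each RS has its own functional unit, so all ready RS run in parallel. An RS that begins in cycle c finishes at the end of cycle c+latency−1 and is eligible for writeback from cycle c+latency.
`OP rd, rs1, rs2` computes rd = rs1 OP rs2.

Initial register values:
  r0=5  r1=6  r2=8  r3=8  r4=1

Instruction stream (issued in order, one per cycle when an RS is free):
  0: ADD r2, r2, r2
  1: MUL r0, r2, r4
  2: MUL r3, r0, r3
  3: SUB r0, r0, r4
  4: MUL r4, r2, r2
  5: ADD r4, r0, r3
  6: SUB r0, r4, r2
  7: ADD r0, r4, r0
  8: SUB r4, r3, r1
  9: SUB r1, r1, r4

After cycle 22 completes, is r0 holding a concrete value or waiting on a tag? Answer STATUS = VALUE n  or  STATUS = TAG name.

STATUS = TAG Add1

c1: issue ADD r2<-Add1 | r0:5,r1:6,r2:Add1,r3:8,r4:1
c2: issue MUL r0<-Mul1 | r0:Mul1,r1:6,r2:Add1,r3:8,r4:1
c3: issue MUL r3<-Mul2 | r0:Mul1,r1:6,r2:Add1,r3:Mul2,r4:1
c4: CDB Add1=16; issue SUB r0<-Add1 | r0:Add1,r1:6,r2:16,r3:Mul2,r4:1
c5: stall | r0:Add1,r1:6,r2:16,r3:Mul2,r4:1
c6: stall | r0:Add1,r1:6,r2:16,r3:Mul2,r4:1
c7: stall | r0:Add1,r1:6,r2:16,r3:Mul2,r4:1
c8: stall | r0:Add1,r1:6,r2:16,r3:Mul2,r4:1
c9: CDB Mul1=16; issue MUL r4<-Mul1 | r0:Add1,r1:6,r2:16,r3:Mul2,r4:Mul1
c10: issue ADD r4<-Add2 | r0:Add1,r1:6,r2:16,r3:Mul2,r4:Add2
c11: issue SUB r0<-Add3 | r0:Add3,r1:6,r2:16,r3:Mul2,r4:Add2
c12: CDB Add1=15; issue ADD r0<-Add1 | r0:Add1,r1:6,r2:16,r3:Mul2,r4:Add2
c13: stall | r0:Add1,r1:6,r2:16,r3:Mul2,r4:Add2
c14: CDB Mul1=256; stall | r0:Add1,r1:6,r2:16,r3:Mul2,r4:Add2
c15: CDB Mul2=128; stall | r0:Add1,r1:6,r2:16,r3:128,r4:Add2
c16: stall | r0:Add1,r1:6,r2:16,r3:128,r4:Add2
c17: stall | r0:Add1,r1:6,r2:16,r3:128,r4:Add2
c18: CDB Add2=143; issue SUB r4<-Add2 | r0:Add1,r1:6,r2:16,r3:128,r4:Add2
c19: stall | r0:Add1,r1:6,r2:16,r3:128,r4:Add2
c20: stall | r0:Add1,r1:6,r2:16,r3:128,r4:Add2
c21: CDB Add2=122; issue SUB r1<-Add2 | r0:Add1,r1:Add2,r2:16,r3:128,r4:122
c22: CDB Add3=127 | r0:Add1,r1:Add2,r2:16,r3:128,r4:122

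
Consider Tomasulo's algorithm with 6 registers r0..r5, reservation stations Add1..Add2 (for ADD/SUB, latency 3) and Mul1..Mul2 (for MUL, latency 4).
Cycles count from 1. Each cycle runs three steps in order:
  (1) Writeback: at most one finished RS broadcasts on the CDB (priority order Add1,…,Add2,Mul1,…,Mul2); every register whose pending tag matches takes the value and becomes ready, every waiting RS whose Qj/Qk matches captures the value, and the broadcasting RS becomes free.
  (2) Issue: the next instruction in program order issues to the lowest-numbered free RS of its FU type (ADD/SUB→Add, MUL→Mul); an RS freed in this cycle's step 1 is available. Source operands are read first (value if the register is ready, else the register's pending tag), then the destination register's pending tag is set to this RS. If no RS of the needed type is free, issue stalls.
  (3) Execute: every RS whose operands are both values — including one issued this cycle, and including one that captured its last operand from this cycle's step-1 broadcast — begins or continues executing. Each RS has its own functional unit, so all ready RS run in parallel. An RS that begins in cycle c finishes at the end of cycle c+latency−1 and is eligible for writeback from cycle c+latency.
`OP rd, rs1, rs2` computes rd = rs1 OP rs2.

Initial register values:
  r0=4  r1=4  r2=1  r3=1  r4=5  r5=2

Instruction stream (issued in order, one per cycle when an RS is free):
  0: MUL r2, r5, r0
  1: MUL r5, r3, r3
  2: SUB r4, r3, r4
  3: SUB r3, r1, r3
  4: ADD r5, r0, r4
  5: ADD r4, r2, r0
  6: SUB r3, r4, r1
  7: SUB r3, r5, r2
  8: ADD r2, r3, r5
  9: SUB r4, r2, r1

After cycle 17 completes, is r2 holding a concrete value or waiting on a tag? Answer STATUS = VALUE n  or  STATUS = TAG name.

STATUS = VALUE -8

  c1: issue MUL r2<-Mul1  regs: r0:4,r1:4,r2:Mul1,r3:1,r4:5,r5:2
  c2: issue MUL r5<-Mul2  regs: r0:4,r1:4,r2:Mul1,r3:1,r4:5,r5:Mul2
  c3: issue SUB r4<-Add1  regs: r0:4,r1:4,r2:Mul1,r3:1,r4:Add1,r5:Mul2
  c4: issue SUB r3<-Add2  regs: r0:4,r1:4,r2:Mul1,r3:Add2,r4:Add1,r5:Mul2
  c5: CDB Mul1=8; stall  regs: r0:4,r1:4,r2:8,r3:Add2,r4:Add1,r5:Mul2
  c6: CDB Add1=-4; issue ADD r5<-Add1  regs: r0:4,r1:4,r2:8,r3:Add2,r4:-4,r5:Add1
  c7: CDB Add2=3; issue ADD r4<-Add2  regs: r0:4,r1:4,r2:8,r3:3,r4:Add2,r5:Add1
  c8: CDB Mul2=1; stall  regs: r0:4,r1:4,r2:8,r3:3,r4:Add2,r5:Add1
  c9: CDB Add1=0; issue SUB r3<-Add1  regs: r0:4,r1:4,r2:8,r3:Add1,r4:Add2,r5:0
  c10: CDB Add2=12; issue SUB r3<-Add2  regs: r0:4,r1:4,r2:8,r3:Add2,r4:12,r5:0
  c11: stall  regs: r0:4,r1:4,r2:8,r3:Add2,r4:12,r5:0
  c12: stall  regs: r0:4,r1:4,r2:8,r3:Add2,r4:12,r5:0
  c13: CDB Add1=8; issue ADD r2<-Add1  regs: r0:4,r1:4,r2:Add1,r3:Add2,r4:12,r5:0
  c14: CDB Add2=-8; issue SUB r4<-Add2  regs: r0:4,r1:4,r2:Add1,r3:-8,r4:Add2,r5:0
  c15: -  regs: r0:4,r1:4,r2:Add1,r3:-8,r4:Add2,r5:0
  c16: -  regs: r0:4,r1:4,r2:Add1,r3:-8,r4:Add2,r5:0
  c17: CDB Add1=-8  regs: r0:4,r1:4,r2:-8,r3:-8,r4:Add2,r5:0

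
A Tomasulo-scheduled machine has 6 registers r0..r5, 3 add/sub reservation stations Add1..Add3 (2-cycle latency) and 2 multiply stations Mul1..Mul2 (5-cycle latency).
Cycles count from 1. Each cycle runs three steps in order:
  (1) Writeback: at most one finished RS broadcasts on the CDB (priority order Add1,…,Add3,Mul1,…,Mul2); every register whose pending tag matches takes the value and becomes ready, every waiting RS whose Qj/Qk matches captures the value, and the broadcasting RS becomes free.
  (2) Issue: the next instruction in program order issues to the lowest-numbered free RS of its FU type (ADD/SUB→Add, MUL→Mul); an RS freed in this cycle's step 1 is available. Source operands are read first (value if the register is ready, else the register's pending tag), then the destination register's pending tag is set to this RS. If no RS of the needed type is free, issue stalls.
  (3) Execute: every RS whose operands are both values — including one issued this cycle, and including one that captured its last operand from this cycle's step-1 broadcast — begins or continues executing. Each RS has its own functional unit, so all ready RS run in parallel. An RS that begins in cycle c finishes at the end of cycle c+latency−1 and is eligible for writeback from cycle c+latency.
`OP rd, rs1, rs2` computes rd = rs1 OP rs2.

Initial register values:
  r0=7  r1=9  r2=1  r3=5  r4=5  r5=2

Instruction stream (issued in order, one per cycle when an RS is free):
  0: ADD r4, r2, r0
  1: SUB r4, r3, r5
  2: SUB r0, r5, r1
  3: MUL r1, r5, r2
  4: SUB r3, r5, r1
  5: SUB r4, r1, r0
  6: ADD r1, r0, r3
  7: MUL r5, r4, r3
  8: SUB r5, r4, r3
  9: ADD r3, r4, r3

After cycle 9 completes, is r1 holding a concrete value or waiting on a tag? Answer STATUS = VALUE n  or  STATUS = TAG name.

STATUS = TAG Add3

cycle 1: issue ADD r4<-Add1 // r0:7,r1:9,r2:1,r3:5,r4:Add1,r5:2
cycle 2: issue SUB r4<-Add2 // r0:7,r1:9,r2:1,r3:5,r4:Add2,r5:2
cycle 3: CDB Add1=8; issue SUB r0<-Add1 // r0:Add1,r1:9,r2:1,r3:5,r4:Add2,r5:2
cycle 4: CDB Add2=3; issue MUL r1<-Mul1 // r0:Add1,r1:Mul1,r2:1,r3:5,r4:3,r5:2
cycle 5: CDB Add1=-7; issue SUB r3<-Add1 // r0:-7,r1:Mul1,r2:1,r3:Add1,r4:3,r5:2
cycle 6: issue SUB r4<-Add2 // r0:-7,r1:Mul1,r2:1,r3:Add1,r4:Add2,r5:2
cycle 7: issue ADD r1<-Add3 // r0:-7,r1:Add3,r2:1,r3:Add1,r4:Add2,r5:2
cycle 8: issue MUL r5<-Mul2 // r0:-7,r1:Add3,r2:1,r3:Add1,r4:Add2,r5:Mul2
cycle 9: CDB Mul1=2; stall // r0:-7,r1:Add3,r2:1,r3:Add1,r4:Add2,r5:Mul2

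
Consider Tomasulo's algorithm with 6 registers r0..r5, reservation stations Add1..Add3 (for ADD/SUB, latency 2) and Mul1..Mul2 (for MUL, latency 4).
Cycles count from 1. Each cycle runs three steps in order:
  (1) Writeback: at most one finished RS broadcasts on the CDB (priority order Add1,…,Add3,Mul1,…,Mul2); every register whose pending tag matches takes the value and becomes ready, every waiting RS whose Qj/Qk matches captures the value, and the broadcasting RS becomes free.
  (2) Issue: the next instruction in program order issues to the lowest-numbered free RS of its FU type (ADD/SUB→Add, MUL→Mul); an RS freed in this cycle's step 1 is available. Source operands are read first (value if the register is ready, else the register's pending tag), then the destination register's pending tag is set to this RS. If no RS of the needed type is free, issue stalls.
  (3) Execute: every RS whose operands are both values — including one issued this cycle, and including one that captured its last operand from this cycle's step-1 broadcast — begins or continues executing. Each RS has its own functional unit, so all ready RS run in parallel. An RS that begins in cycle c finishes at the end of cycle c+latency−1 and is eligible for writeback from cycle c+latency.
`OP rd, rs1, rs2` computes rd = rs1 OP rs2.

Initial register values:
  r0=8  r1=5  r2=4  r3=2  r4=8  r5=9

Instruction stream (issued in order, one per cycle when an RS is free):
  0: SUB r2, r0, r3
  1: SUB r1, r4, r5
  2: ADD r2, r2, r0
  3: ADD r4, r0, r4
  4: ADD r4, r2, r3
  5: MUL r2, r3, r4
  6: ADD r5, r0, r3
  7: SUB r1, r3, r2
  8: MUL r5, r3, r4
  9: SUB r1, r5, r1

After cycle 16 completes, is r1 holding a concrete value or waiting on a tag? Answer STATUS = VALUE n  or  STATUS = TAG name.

STATUS = VALUE 62

cycle 1: issue SUB r2<-Add1 // r0:8,r1:5,r2:Add1,r3:2,r4:8,r5:9
cycle 2: issue SUB r1<-Add2 // r0:8,r1:Add2,r2:Add1,r3:2,r4:8,r5:9
cycle 3: CDB Add1=6; issue ADD r2<-Add1 // r0:8,r1:Add2,r2:Add1,r3:2,r4:8,r5:9
cycle 4: CDB Add2=-1; issue ADD r4<-Add2 // r0:8,r1:-1,r2:Add1,r3:2,r4:Add2,r5:9
cycle 5: CDB Add1=14; issue ADD r4<-Add1 // r0:8,r1:-1,r2:14,r3:2,r4:Add1,r5:9
cycle 6: CDB Add2=16; issue MUL r2<-Mul1 // r0:8,r1:-1,r2:Mul1,r3:2,r4:Add1,r5:9
cycle 7: CDB Add1=16; issue ADD r5<-Add1 // r0:8,r1:-1,r2:Mul1,r3:2,r4:16,r5:Add1
cycle 8: issue SUB r1<-Add2 // r0:8,r1:Add2,r2:Mul1,r3:2,r4:16,r5:Add1
cycle 9: CDB Add1=10; issue MUL r5<-Mul2 // r0:8,r1:Add2,r2:Mul1,r3:2,r4:16,r5:Mul2
cycle 10: issue SUB r1<-Add1 // r0:8,r1:Add1,r2:Mul1,r3:2,r4:16,r5:Mul2
cycle 11: CDB Mul1=32 // r0:8,r1:Add1,r2:32,r3:2,r4:16,r5:Mul2
cycle 12: - // r0:8,r1:Add1,r2:32,r3:2,r4:16,r5:Mul2
cycle 13: CDB Add2=-30 // r0:8,r1:Add1,r2:32,r3:2,r4:16,r5:Mul2
cycle 14: CDB Mul2=32 // r0:8,r1:Add1,r2:32,r3:2,r4:16,r5:32
cycle 15: - // r0:8,r1:Add1,r2:32,r3:2,r4:16,r5:32
cycle 16: CDB Add1=62 // r0:8,r1:62,r2:32,r3:2,r4:16,r5:32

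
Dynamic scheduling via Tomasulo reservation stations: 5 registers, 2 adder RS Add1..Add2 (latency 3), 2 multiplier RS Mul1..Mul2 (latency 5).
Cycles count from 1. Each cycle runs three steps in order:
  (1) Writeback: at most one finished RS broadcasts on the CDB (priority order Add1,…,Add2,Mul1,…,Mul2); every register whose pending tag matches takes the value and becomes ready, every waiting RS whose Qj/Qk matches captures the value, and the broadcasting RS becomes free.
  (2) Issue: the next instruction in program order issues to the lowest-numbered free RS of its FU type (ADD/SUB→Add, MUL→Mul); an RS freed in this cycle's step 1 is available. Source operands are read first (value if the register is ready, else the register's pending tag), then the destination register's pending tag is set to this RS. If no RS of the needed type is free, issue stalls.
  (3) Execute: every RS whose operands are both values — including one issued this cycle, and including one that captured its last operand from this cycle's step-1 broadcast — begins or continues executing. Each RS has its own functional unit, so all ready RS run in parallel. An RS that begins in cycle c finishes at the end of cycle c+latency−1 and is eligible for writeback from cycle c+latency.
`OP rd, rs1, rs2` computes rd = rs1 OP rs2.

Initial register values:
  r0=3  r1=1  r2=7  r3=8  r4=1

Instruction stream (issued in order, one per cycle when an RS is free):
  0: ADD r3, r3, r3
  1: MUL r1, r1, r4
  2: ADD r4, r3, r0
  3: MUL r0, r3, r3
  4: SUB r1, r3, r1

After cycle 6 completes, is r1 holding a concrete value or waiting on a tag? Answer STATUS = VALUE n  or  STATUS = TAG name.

c1: issue ADD r3<-Add1 | r0:3,r1:1,r2:7,r3:Add1,r4:1
c2: issue MUL r1<-Mul1 | r0:3,r1:Mul1,r2:7,r3:Add1,r4:1
c3: issue ADD r4<-Add2 | r0:3,r1:Mul1,r2:7,r3:Add1,r4:Add2
c4: CDB Add1=16; issue MUL r0<-Mul2 | r0:Mul2,r1:Mul1,r2:7,r3:16,r4:Add2
c5: issue SUB r1<-Add1 | r0:Mul2,r1:Add1,r2:7,r3:16,r4:Add2
c6: - | r0:Mul2,r1:Add1,r2:7,r3:16,r4:Add2

STATUS = TAG Add1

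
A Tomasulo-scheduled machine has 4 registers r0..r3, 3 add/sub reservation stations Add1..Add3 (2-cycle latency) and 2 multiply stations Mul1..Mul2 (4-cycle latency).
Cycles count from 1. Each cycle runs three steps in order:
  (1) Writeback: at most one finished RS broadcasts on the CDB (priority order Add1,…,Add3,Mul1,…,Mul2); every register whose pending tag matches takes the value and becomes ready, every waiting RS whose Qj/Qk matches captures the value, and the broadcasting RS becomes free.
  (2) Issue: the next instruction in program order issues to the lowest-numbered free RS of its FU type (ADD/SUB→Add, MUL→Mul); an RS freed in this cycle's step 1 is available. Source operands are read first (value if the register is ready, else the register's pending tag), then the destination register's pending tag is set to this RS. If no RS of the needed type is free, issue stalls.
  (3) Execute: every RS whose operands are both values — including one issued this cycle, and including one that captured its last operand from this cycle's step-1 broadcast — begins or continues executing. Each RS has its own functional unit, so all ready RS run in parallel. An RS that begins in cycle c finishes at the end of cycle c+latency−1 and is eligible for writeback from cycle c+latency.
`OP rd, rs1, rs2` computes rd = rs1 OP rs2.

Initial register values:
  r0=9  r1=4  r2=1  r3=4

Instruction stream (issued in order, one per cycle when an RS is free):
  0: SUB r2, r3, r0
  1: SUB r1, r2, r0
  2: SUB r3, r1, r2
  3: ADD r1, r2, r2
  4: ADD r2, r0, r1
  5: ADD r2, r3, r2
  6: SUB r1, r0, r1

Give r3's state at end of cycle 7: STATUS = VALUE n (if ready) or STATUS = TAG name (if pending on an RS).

STATUS = VALUE -9

c1: issue SUB r2<-Add1 | r0:9,r1:4,r2:Add1,r3:4
c2: issue SUB r1<-Add2 | r0:9,r1:Add2,r2:Add1,r3:4
c3: CDB Add1=-5; issue SUB r3<-Add1 | r0:9,r1:Add2,r2:-5,r3:Add1
c4: issue ADD r1<-Add3 | r0:9,r1:Add3,r2:-5,r3:Add1
c5: CDB Add2=-14; issue ADD r2<-Add2 | r0:9,r1:Add3,r2:Add2,r3:Add1
c6: CDB Add3=-10; issue ADD r2<-Add3 | r0:9,r1:-10,r2:Add3,r3:Add1
c7: CDB Add1=-9; issue SUB r1<-Add1 | r0:9,r1:Add1,r2:Add3,r3:-9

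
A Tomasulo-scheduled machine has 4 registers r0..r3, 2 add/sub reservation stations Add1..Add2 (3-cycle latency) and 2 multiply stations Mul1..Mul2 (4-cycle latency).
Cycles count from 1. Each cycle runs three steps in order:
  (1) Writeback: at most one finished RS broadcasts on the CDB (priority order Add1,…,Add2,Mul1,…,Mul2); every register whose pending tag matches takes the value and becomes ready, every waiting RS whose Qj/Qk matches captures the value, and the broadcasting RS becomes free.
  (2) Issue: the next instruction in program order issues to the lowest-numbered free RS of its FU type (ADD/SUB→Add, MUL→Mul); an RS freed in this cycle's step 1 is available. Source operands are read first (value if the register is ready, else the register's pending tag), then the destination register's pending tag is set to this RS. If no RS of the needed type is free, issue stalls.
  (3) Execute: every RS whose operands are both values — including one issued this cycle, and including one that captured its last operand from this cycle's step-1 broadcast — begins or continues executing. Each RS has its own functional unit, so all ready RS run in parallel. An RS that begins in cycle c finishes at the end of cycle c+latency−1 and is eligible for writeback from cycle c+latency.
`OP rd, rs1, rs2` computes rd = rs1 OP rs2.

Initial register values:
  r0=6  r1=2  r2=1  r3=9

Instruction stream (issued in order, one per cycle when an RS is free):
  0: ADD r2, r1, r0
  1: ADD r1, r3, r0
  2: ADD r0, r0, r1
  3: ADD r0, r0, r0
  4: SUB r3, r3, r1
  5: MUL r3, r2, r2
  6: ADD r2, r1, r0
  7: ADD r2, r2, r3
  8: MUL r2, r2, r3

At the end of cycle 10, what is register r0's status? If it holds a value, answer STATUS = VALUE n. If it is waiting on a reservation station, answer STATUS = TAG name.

cycle 1: issue ADD r2<-Add1 // r0:6,r1:2,r2:Add1,r3:9
cycle 2: issue ADD r1<-Add2 // r0:6,r1:Add2,r2:Add1,r3:9
cycle 3: stall // r0:6,r1:Add2,r2:Add1,r3:9
cycle 4: CDB Add1=8; issue ADD r0<-Add1 // r0:Add1,r1:Add2,r2:8,r3:9
cycle 5: CDB Add2=15; issue ADD r0<-Add2 // r0:Add2,r1:15,r2:8,r3:9
cycle 6: stall // r0:Add2,r1:15,r2:8,r3:9
cycle 7: stall // r0:Add2,r1:15,r2:8,r3:9
cycle 8: CDB Add1=21; issue SUB r3<-Add1 // r0:Add2,r1:15,r2:8,r3:Add1
cycle 9: issue MUL r3<-Mul1 // r0:Add2,r1:15,r2:8,r3:Mul1
cycle 10: stall // r0:Add2,r1:15,r2:8,r3:Mul1

STATUS = TAG Add2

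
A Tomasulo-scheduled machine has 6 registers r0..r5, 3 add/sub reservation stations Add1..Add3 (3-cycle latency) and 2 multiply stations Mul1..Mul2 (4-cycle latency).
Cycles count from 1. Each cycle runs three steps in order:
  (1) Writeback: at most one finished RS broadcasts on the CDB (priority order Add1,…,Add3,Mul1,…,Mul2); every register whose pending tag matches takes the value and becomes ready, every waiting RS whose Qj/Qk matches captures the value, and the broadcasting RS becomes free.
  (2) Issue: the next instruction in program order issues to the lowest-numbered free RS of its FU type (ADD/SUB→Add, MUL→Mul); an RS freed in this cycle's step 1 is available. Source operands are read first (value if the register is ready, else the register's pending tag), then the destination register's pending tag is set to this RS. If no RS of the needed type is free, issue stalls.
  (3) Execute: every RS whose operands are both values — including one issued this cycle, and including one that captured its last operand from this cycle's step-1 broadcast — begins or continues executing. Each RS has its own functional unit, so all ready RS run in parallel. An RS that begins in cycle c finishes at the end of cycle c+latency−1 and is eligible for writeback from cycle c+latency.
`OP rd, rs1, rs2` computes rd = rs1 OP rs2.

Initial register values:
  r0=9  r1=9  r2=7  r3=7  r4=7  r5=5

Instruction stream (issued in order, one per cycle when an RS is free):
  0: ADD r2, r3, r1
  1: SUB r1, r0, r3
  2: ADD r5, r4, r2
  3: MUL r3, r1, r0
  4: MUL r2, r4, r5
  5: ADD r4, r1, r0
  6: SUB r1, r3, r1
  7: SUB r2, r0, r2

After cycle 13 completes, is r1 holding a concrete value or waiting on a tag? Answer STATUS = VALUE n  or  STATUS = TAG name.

STATUS = VALUE 16

c1: issue ADD r2<-Add1 | r0:9,r1:9,r2:Add1,r3:7,r4:7,r5:5
c2: issue SUB r1<-Add2 | r0:9,r1:Add2,r2:Add1,r3:7,r4:7,r5:5
c3: issue ADD r5<-Add3 | r0:9,r1:Add2,r2:Add1,r3:7,r4:7,r5:Add3
c4: CDB Add1=16; issue MUL r3<-Mul1 | r0:9,r1:Add2,r2:16,r3:Mul1,r4:7,r5:Add3
c5: CDB Add2=2; issue MUL r2<-Mul2 | r0:9,r1:2,r2:Mul2,r3:Mul1,r4:7,r5:Add3
c6: issue ADD r4<-Add1 | r0:9,r1:2,r2:Mul2,r3:Mul1,r4:Add1,r5:Add3
c7: CDB Add3=23; issue SUB r1<-Add2 | r0:9,r1:Add2,r2:Mul2,r3:Mul1,r4:Add1,r5:23
c8: issue SUB r2<-Add3 | r0:9,r1:Add2,r2:Add3,r3:Mul1,r4:Add1,r5:23
c9: CDB Add1=11 | r0:9,r1:Add2,r2:Add3,r3:Mul1,r4:11,r5:23
c10: CDB Mul1=18 | r0:9,r1:Add2,r2:Add3,r3:18,r4:11,r5:23
c11: CDB Mul2=161 | r0:9,r1:Add2,r2:Add3,r3:18,r4:11,r5:23
c12: - | r0:9,r1:Add2,r2:Add3,r3:18,r4:11,r5:23
c13: CDB Add2=16 | r0:9,r1:16,r2:Add3,r3:18,r4:11,r5:23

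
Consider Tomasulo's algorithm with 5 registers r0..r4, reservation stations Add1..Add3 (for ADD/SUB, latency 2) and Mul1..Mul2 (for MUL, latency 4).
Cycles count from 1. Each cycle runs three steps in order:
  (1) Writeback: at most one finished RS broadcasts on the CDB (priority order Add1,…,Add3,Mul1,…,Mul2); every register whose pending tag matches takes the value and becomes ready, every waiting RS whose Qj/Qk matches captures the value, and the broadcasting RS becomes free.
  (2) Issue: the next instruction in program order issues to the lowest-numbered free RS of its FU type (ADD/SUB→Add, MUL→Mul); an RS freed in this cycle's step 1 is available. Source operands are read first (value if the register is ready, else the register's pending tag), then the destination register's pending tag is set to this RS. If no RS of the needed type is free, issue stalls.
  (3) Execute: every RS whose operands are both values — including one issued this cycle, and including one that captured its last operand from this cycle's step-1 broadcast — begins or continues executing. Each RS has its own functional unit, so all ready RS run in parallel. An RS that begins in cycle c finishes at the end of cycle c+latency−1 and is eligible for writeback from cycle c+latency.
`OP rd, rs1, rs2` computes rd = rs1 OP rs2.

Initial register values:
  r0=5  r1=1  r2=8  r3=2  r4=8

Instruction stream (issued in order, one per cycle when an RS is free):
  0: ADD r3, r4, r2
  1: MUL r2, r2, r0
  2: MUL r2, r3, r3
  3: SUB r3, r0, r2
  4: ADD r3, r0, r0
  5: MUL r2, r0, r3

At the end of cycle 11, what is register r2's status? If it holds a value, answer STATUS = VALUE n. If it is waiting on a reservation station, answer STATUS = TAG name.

STATUS = VALUE 50

c1: issue ADD r3<-Add1 | r0:5,r1:1,r2:8,r3:Add1,r4:8
c2: issue MUL r2<-Mul1 | r0:5,r1:1,r2:Mul1,r3:Add1,r4:8
c3: CDB Add1=16; issue MUL r2<-Mul2 | r0:5,r1:1,r2:Mul2,r3:16,r4:8
c4: issue SUB r3<-Add1 | r0:5,r1:1,r2:Mul2,r3:Add1,r4:8
c5: issue ADD r3<-Add2 | r0:5,r1:1,r2:Mul2,r3:Add2,r4:8
c6: CDB Mul1=40; issue MUL r2<-Mul1 | r0:5,r1:1,r2:Mul1,r3:Add2,r4:8
c7: CDB Add2=10 | r0:5,r1:1,r2:Mul1,r3:10,r4:8
c8: CDB Mul2=256 | r0:5,r1:1,r2:Mul1,r3:10,r4:8
c9: - | r0:5,r1:1,r2:Mul1,r3:10,r4:8
c10: CDB Add1=-251 | r0:5,r1:1,r2:Mul1,r3:10,r4:8
c11: CDB Mul1=50 | r0:5,r1:1,r2:50,r3:10,r4:8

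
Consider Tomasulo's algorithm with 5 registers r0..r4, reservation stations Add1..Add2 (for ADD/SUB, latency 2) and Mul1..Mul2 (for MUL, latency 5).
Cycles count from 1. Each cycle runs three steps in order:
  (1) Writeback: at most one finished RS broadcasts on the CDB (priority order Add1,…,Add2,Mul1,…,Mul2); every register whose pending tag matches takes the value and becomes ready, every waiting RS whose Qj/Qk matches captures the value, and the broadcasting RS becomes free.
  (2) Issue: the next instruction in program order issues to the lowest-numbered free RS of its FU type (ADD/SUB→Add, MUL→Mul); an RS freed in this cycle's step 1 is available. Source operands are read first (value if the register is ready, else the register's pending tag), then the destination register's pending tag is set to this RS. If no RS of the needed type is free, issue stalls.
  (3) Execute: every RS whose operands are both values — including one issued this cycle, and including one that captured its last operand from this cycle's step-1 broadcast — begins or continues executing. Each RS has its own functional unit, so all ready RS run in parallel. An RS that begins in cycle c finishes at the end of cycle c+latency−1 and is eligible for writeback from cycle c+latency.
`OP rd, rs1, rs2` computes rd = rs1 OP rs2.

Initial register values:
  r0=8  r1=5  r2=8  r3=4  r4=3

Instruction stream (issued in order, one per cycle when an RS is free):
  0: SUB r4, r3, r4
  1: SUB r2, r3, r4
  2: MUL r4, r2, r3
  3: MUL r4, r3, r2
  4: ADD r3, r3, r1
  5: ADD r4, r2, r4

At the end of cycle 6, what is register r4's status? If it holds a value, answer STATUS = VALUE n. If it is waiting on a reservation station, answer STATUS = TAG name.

  c1: issue SUB r4<-Add1  regs: r0:8,r1:5,r2:8,r3:4,r4:Add1
  c2: issue SUB r2<-Add2  regs: r0:8,r1:5,r2:Add2,r3:4,r4:Add1
  c3: CDB Add1=1; issue MUL r4<-Mul1  regs: r0:8,r1:5,r2:Add2,r3:4,r4:Mul1
  c4: issue MUL r4<-Mul2  regs: r0:8,r1:5,r2:Add2,r3:4,r4:Mul2
  c5: CDB Add2=3; issue ADD r3<-Add1  regs: r0:8,r1:5,r2:3,r3:Add1,r4:Mul2
  c6: issue ADD r4<-Add2  regs: r0:8,r1:5,r2:3,r3:Add1,r4:Add2

STATUS = TAG Add2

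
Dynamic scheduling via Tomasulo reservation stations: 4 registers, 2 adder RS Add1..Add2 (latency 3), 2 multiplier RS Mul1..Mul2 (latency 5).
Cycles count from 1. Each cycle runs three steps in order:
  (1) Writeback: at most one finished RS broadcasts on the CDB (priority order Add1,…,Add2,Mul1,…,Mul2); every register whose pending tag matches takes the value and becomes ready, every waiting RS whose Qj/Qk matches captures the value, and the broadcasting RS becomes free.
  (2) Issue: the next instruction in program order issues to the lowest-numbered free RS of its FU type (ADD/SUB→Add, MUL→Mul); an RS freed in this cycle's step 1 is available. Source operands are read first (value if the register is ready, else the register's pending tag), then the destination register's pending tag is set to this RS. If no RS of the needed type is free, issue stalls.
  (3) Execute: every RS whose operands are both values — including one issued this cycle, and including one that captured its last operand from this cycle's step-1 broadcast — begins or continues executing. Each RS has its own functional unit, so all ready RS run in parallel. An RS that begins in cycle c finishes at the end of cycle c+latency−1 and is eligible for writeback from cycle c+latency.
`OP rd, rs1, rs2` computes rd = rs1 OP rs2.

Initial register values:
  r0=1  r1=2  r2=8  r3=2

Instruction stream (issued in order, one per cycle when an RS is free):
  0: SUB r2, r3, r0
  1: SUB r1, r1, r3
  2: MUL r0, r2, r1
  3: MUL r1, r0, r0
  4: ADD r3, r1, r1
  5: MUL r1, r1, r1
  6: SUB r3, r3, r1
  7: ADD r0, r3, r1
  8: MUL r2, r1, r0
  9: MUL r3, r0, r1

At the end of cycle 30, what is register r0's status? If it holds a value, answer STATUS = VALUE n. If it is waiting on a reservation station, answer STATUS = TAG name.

STATUS = VALUE 0

cycle 1: issue SUB r2<-Add1 // r0:1,r1:2,r2:Add1,r3:2
cycle 2: issue SUB r1<-Add2 // r0:1,r1:Add2,r2:Add1,r3:2
cycle 3: issue MUL r0<-Mul1 // r0:Mul1,r1:Add2,r2:Add1,r3:2
cycle 4: CDB Add1=1; issue MUL r1<-Mul2 // r0:Mul1,r1:Mul2,r2:1,r3:2
cycle 5: CDB Add2=0; issue ADD r3<-Add1 // r0:Mul1,r1:Mul2,r2:1,r3:Add1
cycle 6: stall // r0:Mul1,r1:Mul2,r2:1,r3:Add1
cycle 7: stall // r0:Mul1,r1:Mul2,r2:1,r3:Add1
cycle 8: stall // r0:Mul1,r1:Mul2,r2:1,r3:Add1
cycle 9: stall // r0:Mul1,r1:Mul2,r2:1,r3:Add1
cycle 10: CDB Mul1=0; issue MUL r1<-Mul1 // r0:0,r1:Mul1,r2:1,r3:Add1
cycle 11: issue SUB r3<-Add2 // r0:0,r1:Mul1,r2:1,r3:Add2
cycle 12: stall // r0:0,r1:Mul1,r2:1,r3:Add2
cycle 13: stall // r0:0,r1:Mul1,r2:1,r3:Add2
cycle 14: stall // r0:0,r1:Mul1,r2:1,r3:Add2
cycle 15: CDB Mul2=0; stall // r0:0,r1:Mul1,r2:1,r3:Add2
cycle 16: stall // r0:0,r1:Mul1,r2:1,r3:Add2
cycle 17: stall // r0:0,r1:Mul1,r2:1,r3:Add2
cycle 18: CDB Add1=0; issue ADD r0<-Add1 // r0:Add1,r1:Mul1,r2:1,r3:Add2
cycle 19: issue MUL r2<-Mul2 // r0:Add1,r1:Mul1,r2:Mul2,r3:Add2
cycle 20: CDB Mul1=0; issue MUL r3<-Mul1 // r0:Add1,r1:0,r2:Mul2,r3:Mul1
cycle 21: - // r0:Add1,r1:0,r2:Mul2,r3:Mul1
cycle 22: - // r0:Add1,r1:0,r2:Mul2,r3:Mul1
cycle 23: CDB Add2=0 // r0:Add1,r1:0,r2:Mul2,r3:Mul1
cycle 24: - // r0:Add1,r1:0,r2:Mul2,r3:Mul1
cycle 25: - // r0:Add1,r1:0,r2:Mul2,r3:Mul1
cycle 26: CDB Add1=0 // r0:0,r1:0,r2:Mul2,r3:Mul1
cycle 27: - // r0:0,r1:0,r2:Mul2,r3:Mul1
cycle 28: - // r0:0,r1:0,r2:Mul2,r3:Mul1
cycle 29: - // r0:0,r1:0,r2:Mul2,r3:Mul1
cycle 30: - // r0:0,r1:0,r2:Mul2,r3:Mul1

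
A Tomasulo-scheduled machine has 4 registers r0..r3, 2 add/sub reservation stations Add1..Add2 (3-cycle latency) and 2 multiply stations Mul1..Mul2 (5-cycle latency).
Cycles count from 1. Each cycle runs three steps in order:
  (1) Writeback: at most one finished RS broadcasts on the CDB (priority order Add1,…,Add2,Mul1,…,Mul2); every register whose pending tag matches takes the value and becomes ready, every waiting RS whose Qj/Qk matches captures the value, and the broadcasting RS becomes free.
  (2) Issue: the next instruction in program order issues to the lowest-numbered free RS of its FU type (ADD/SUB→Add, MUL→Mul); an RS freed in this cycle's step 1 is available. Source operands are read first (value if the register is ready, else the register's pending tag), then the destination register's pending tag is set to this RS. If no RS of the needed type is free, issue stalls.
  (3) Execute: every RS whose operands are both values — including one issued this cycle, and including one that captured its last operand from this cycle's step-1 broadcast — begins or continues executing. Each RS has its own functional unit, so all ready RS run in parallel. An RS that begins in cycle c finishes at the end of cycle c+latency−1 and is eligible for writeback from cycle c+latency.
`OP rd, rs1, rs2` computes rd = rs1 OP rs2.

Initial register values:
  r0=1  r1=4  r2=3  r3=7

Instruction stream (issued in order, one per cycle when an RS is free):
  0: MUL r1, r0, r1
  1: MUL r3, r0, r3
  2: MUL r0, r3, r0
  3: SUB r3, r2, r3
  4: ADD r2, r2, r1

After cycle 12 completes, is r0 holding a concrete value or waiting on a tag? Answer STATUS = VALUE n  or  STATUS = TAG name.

STATUS = VALUE 7

  c1: issue MUL r1<-Mul1  regs: r0:1,r1:Mul1,r2:3,r3:7
  c2: issue MUL r3<-Mul2  regs: r0:1,r1:Mul1,r2:3,r3:Mul2
  c3: stall  regs: r0:1,r1:Mul1,r2:3,r3:Mul2
  c4: stall  regs: r0:1,r1:Mul1,r2:3,r3:Mul2
  c5: stall  regs: r0:1,r1:Mul1,r2:3,r3:Mul2
  c6: CDB Mul1=4; issue MUL r0<-Mul1  regs: r0:Mul1,r1:4,r2:3,r3:Mul2
  c7: CDB Mul2=7; issue SUB r3<-Add1  regs: r0:Mul1,r1:4,r2:3,r3:Add1
  c8: issue ADD r2<-Add2  regs: r0:Mul1,r1:4,r2:Add2,r3:Add1
  c9: -  regs: r0:Mul1,r1:4,r2:Add2,r3:Add1
  c10: CDB Add1=-4  regs: r0:Mul1,r1:4,r2:Add2,r3:-4
  c11: CDB Add2=7  regs: r0:Mul1,r1:4,r2:7,r3:-4
  c12: CDB Mul1=7  regs: r0:7,r1:4,r2:7,r3:-4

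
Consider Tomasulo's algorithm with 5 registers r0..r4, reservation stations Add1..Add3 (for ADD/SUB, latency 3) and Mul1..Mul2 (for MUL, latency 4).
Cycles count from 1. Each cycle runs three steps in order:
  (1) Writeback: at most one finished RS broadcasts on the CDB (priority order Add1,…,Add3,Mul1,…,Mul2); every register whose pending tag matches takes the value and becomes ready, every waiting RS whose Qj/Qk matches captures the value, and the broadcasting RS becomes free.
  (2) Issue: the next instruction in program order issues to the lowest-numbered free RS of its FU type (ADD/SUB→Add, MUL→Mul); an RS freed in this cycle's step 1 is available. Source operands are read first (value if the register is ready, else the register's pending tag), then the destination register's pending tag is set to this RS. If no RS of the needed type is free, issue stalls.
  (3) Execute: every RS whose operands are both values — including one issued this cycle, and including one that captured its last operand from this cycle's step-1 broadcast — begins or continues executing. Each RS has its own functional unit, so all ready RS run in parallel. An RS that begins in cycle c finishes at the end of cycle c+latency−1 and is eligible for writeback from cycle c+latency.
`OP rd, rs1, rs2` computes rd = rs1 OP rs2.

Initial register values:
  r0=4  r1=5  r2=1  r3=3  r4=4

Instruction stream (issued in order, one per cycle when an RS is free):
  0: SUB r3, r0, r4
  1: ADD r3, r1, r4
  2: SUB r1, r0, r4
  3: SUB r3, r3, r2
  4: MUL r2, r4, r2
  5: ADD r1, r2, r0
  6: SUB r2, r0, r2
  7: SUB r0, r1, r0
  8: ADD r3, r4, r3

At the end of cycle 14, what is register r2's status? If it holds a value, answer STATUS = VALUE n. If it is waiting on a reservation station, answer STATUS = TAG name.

STATUS = VALUE 0

c1: issue SUB r3<-Add1 | r0:4,r1:5,r2:1,r3:Add1,r4:4
c2: issue ADD r3<-Add2 | r0:4,r1:5,r2:1,r3:Add2,r4:4
c3: issue SUB r1<-Add3 | r0:4,r1:Add3,r2:1,r3:Add2,r4:4
c4: CDB Add1=0; issue SUB r3<-Add1 | r0:4,r1:Add3,r2:1,r3:Add1,r4:4
c5: CDB Add2=9; issue MUL r2<-Mul1 | r0:4,r1:Add3,r2:Mul1,r3:Add1,r4:4
c6: CDB Add3=0; issue ADD r1<-Add2 | r0:4,r1:Add2,r2:Mul1,r3:Add1,r4:4
c7: issue SUB r2<-Add3 | r0:4,r1:Add2,r2:Add3,r3:Add1,r4:4
c8: CDB Add1=8; issue SUB r0<-Add1 | r0:Add1,r1:Add2,r2:Add3,r3:8,r4:4
c9: CDB Mul1=4; stall | r0:Add1,r1:Add2,r2:Add3,r3:8,r4:4
c10: stall | r0:Add1,r1:Add2,r2:Add3,r3:8,r4:4
c11: stall | r0:Add1,r1:Add2,r2:Add3,r3:8,r4:4
c12: CDB Add2=8; issue ADD r3<-Add2 | r0:Add1,r1:8,r2:Add3,r3:Add2,r4:4
c13: CDB Add3=0 | r0:Add1,r1:8,r2:0,r3:Add2,r4:4
c14: - | r0:Add1,r1:8,r2:0,r3:Add2,r4:4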